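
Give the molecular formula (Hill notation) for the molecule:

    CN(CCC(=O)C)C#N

C6H10N2O

Heavy atoms from the SMILES: 6 C, 2 N, 1 O.
Implicit hydrogens by atom environment:
  2 × C: 3 H each → 6
  2 × C: 2 H each → 4
  2 × C: no H
  2 × N: no H
  1 × O: no H
  Total hydrogens = 10.
Molecular formula: C6H10N2O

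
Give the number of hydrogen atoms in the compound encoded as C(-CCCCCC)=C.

Hydrogens are implicit in SMILES; fill each atom to its normal valence:
  6 × C: 2 H each → 12
  1 × C: 3 H
  1 × C: 1 H
  Total hydrogens = 16.

16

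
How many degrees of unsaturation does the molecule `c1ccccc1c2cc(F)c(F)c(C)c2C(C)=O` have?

Molecular formula from the SMILES: C15H12F2O.
DoU = (2C + 2 + N − H − X)/2 = (2·15 + 2 + 0 − 12 − 2)/2 = 18/2 = 9.
(Structurally: 2 ring(s) + 7 π bond(s) = 9.)

9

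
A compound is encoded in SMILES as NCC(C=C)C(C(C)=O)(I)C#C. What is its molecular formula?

C9H12INO

Heavy atoms from the SMILES: 9 C, 1 I, 1 N, 1 O.
Implicit hydrogens by atom environment:
  3 × C: 1 H each → 3
  3 × C: no H
  2 × C: 2 H each → 4
  1 × C: 3 H
  1 × I: no H
  1 × N: 2 H
  1 × O: no H
  Total hydrogens = 12.
Molecular formula: C9H12INO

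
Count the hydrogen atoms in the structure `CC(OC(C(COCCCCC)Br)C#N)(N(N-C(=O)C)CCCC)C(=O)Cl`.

Hydrogens are implicit in SMILES; fill each atom to its normal valence:
  8 × C: 2 H each → 16
  4 × C: 3 H each → 12
  4 × C: no H
  4 × O: no H
  2 × C: 1 H each → 2
  2 × N: no H
  1 × Br: no H
  1 × Cl: no H
  1 × N: 1 H
  Total hydrogens = 31.

31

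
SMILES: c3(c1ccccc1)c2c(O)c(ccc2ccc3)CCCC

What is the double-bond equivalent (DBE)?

11

Molecular formula from the SMILES: C20H20O.
DoU = (2C + 2 + N − H − X)/2 = (2·20 + 2 + 0 − 20 − 0)/2 = 22/2 = 11.
(Structurally: 3 ring(s) + 8 π bond(s) = 11.)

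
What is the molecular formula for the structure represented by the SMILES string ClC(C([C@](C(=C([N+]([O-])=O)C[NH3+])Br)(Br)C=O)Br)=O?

C7H7Br3ClN2O4+

Heavy atoms from the SMILES: 3 Br, 7 C, 1 Cl, 2 N, 4 O.
Implicit hydrogens by atom environment:
  4 × C: no H
  3 × Br: no H
  3 × O: no H
  2 × C: 1 H each → 2
  1 × C: 2 H
  1 × Cl: no H
  1 × N (charge +1): 3 H
  1 × N (charge +1): no H
  1 × O (charge -1): no H
  Total hydrogens = 7.
Net charge +1.
Molecular formula: C7H7Br3ClN2O4+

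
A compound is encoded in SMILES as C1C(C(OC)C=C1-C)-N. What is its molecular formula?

Heavy atoms from the SMILES: 7 C, 1 N, 1 O.
Implicit hydrogens by atom environment:
  3 × C: 1 H each → 3
  2 × C: 3 H each → 6
  1 × C: 2 H
  1 × C: no H
  1 × N: 2 H
  1 × O: no H
  Total hydrogens = 13.
Molecular formula: C7H13NO

C7H13NO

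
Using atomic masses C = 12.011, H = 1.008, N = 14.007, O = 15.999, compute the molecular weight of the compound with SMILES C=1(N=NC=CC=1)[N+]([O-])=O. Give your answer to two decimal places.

125.09

Molecular formula: C4H3N3O2.
M = 4×12.011 + 3×1.008 + 3×14.007 + 2×15.999 = 125.09 g/mol.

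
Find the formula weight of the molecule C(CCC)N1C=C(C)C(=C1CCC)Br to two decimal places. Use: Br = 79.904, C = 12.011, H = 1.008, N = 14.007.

Molecular formula: C12H20BrN.
M = 1×79.904 + 12×12.011 + 20×1.008 + 1×14.007 = 258.20 g/mol.

258.20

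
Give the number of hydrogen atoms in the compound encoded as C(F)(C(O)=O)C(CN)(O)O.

Hydrogens are implicit in SMILES; fill each atom to its normal valence:
  3 × O: 1 H each → 3
  2 × C: no H
  1 × C: 2 H
  1 × C: 1 H
  1 × F: no H
  1 × N: 2 H
  1 × O: no H
  Total hydrogens = 8.

8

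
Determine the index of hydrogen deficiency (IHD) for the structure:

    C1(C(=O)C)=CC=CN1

4

Molecular formula from the SMILES: C6H7NO.
DoU = (2C + 2 + N − H − X)/2 = (2·6 + 2 + 1 − 7 − 0)/2 = 8/2 = 4.
(Structurally: 1 ring(s) + 3 π bond(s) = 4.)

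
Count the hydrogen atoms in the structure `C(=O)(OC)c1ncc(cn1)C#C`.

Hydrogens are implicit in SMILES; fill each atom to its normal valence:
  2 × C (aromatic): 1 H each → 2
  2 × C (aromatic): no H
  2 × C: no H
  2 × N (aromatic): no H
  2 × O: no H
  1 × C: 3 H
  1 × C: 1 H
  Total hydrogens = 6.

6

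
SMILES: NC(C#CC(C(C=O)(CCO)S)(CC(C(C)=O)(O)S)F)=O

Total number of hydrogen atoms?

16

Hydrogens are implicit in SMILES; fill each atom to its normal valence:
  7 × C: no H
  3 × C: 2 H each → 6
  3 × O: no H
  2 × O: 1 H each → 2
  2 × S: 1 H each → 2
  1 × C: 3 H
  1 × C: 1 H
  1 × F: no H
  1 × N: 2 H
  Total hydrogens = 16.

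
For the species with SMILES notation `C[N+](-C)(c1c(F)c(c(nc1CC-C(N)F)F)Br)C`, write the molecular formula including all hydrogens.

Heavy atoms from the SMILES: 1 Br, 11 C, 3 F, 3 N.
Implicit hydrogens by atom environment:
  5 × C (aromatic): no H
  3 × C: 3 H each → 9
  3 × F: no H
  2 × C: 2 H each → 4
  1 × Br: no H
  1 × C: 1 H
  1 × N: 2 H
  1 × N (aromatic): no H
  1 × N (charge +1): no H
  Total hydrogens = 16.
Net charge +1.
Molecular formula: C11H16BrF3N3+

C11H16BrF3N3+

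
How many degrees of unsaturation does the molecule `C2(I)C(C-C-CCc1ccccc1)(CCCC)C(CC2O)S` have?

5

Molecular formula from the SMILES: C19H29IOS.
DoU = (2C + 2 + N − H − X)/2 = (2·19 + 2 + 0 − 29 − 1)/2 = 10/2 = 5.
(Structurally: 2 ring(s) + 3 π bond(s) = 5.)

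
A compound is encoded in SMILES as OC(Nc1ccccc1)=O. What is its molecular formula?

C7H7NO2

Heavy atoms from the SMILES: 7 C, 1 N, 2 O.
Implicit hydrogens by atom environment:
  5 × C (aromatic): 1 H each → 5
  1 × C (aromatic): no H
  1 × C: no H
  1 × N: 1 H
  1 × O: 1 H
  1 × O: no H
  Total hydrogens = 7.
Molecular formula: C7H7NO2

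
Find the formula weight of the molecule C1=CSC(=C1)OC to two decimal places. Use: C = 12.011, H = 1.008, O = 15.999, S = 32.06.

114.16

Molecular formula: C5H6OS.
M = 5×12.011 + 6×1.008 + 1×15.999 + 1×32.06 = 114.16 g/mol.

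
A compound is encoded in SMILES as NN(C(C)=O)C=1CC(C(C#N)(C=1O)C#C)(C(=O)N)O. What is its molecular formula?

C11H12N4O4

Heavy atoms from the SMILES: 11 C, 4 N, 4 O.
Implicit hydrogens by atom environment:
  8 × C: no H
  2 × N: 2 H each → 4
  2 × N: no H
  2 × O: 1 H each → 2
  2 × O: no H
  1 × C: 3 H
  1 × C: 2 H
  1 × C: 1 H
  Total hydrogens = 12.
Molecular formula: C11H12N4O4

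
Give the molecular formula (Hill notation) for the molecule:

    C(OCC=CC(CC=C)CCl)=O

C9H13ClO2

Heavy atoms from the SMILES: 9 C, 1 Cl, 2 O.
Implicit hydrogens by atom environment:
  5 × C: 1 H each → 5
  4 × C: 2 H each → 8
  2 × O: no H
  1 × Cl: no H
  Total hydrogens = 13.
Molecular formula: C9H13ClO2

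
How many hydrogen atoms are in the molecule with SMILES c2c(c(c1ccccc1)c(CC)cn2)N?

14

Hydrogens are implicit in SMILES; fill each atom to its normal valence:
  7 × C (aromatic): 1 H each → 7
  4 × C (aromatic): no H
  1 × C: 3 H
  1 × C: 2 H
  1 × N: 2 H
  1 × N (aromatic): no H
  Total hydrogens = 14.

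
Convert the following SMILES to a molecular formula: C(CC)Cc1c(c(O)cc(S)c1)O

C10H14O2S

Heavy atoms from the SMILES: 10 C, 2 O, 1 S.
Implicit hydrogens by atom environment:
  4 × C (aromatic): no H
  3 × C: 2 H each → 6
  2 × C (aromatic): 1 H each → 2
  2 × O: 1 H each → 2
  1 × C: 3 H
  1 × S: 1 H
  Total hydrogens = 14.
Molecular formula: C10H14O2S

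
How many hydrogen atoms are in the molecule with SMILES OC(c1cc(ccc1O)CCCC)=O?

14

Hydrogens are implicit in SMILES; fill each atom to its normal valence:
  3 × C: 2 H each → 6
  3 × C (aromatic): 1 H each → 3
  3 × C (aromatic): no H
  2 × O: 1 H each → 2
  1 × C: 3 H
  1 × C: no H
  1 × O: no H
  Total hydrogens = 14.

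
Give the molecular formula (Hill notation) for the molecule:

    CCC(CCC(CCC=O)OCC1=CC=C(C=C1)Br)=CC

Heavy atoms from the SMILES: 1 Br, 18 C, 2 O.
Implicit hydrogens by atom environment:
  6 × C: 2 H each → 12
  4 × C (aromatic): 1 H each → 4
  3 × C: 1 H each → 3
  2 × C: 3 H each → 6
  2 × C (aromatic): no H
  2 × O: no H
  1 × Br: no H
  1 × C: no H
  Total hydrogens = 25.
Molecular formula: C18H25BrO2

C18H25BrO2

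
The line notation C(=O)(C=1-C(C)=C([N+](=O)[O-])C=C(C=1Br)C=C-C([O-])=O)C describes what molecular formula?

C12H9BrNO5-

Heavy atoms from the SMILES: 1 Br, 12 C, 1 N, 5 O.
Implicit hydrogens by atom environment:
  5 × C (aromatic): no H
  3 × O: no H
  2 × C: 3 H each → 6
  2 × C: 1 H each → 2
  2 × C: no H
  2 × O (charge -1): no H
  1 × Br: no H
  1 × C (aromatic): 1 H
  1 × N (charge +1): no H
  Total hydrogens = 9.
Net charge -1.
Molecular formula: C12H9BrNO5-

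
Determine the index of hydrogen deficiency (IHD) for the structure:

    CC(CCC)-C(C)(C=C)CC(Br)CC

1

Molecular formula from the SMILES: C13H25Br.
DoU = (2C + 2 + N − H − X)/2 = (2·13 + 2 + 0 − 25 − 1)/2 = 2/2 = 1.
(Structurally: 0 ring(s) + 1 π bond(s) = 1.)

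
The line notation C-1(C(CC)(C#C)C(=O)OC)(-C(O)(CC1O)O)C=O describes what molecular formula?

Heavy atoms from the SMILES: 12 C, 6 O.
Implicit hydrogens by atom environment:
  5 × C: no H
  3 × C: 1 H each → 3
  3 × O: 1 H each → 3
  3 × O: no H
  2 × C: 3 H each → 6
  2 × C: 2 H each → 4
  Total hydrogens = 16.
Molecular formula: C12H16O6

C12H16O6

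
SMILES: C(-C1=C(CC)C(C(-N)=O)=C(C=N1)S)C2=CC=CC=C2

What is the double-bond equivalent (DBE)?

9

Molecular formula from the SMILES: C15H16N2OS.
DoU = (2C + 2 + N − H − X)/2 = (2·15 + 2 + 2 − 16 − 0)/2 = 18/2 = 9.
(Structurally: 2 ring(s) + 7 π bond(s) = 9.)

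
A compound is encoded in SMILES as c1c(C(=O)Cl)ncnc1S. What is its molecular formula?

C5H3ClN2OS

Heavy atoms from the SMILES: 5 C, 1 Cl, 2 N, 1 O, 1 S.
Implicit hydrogens by atom environment:
  2 × C (aromatic): 1 H each → 2
  2 × C (aromatic): no H
  2 × N (aromatic): no H
  1 × C: no H
  1 × Cl: no H
  1 × O: no H
  1 × S: 1 H
  Total hydrogens = 3.
Molecular formula: C5H3ClN2OS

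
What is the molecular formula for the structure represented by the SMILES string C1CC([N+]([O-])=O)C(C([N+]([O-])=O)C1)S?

C6H10N2O4S

Heavy atoms from the SMILES: 6 C, 2 N, 4 O, 1 S.
Implicit hydrogens by atom environment:
  3 × C: 2 H each → 6
  3 × C: 1 H each → 3
  2 × N (charge +1): no H
  2 × O: no H
  2 × O (charge -1): no H
  1 × S: 1 H
  Total hydrogens = 10.
Molecular formula: C6H10N2O4S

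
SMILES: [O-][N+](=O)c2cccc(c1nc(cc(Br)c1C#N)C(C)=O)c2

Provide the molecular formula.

C14H8BrN3O3

Heavy atoms from the SMILES: 1 Br, 14 C, 3 N, 3 O.
Implicit hydrogens by atom environment:
  6 × C (aromatic): no H
  5 × C (aromatic): 1 H each → 5
  2 × C: no H
  2 × O: no H
  1 × Br: no H
  1 × C: 3 H
  1 × N (aromatic): no H
  1 × N: no H
  1 × N (charge +1): no H
  1 × O (charge -1): no H
  Total hydrogens = 8.
Molecular formula: C14H8BrN3O3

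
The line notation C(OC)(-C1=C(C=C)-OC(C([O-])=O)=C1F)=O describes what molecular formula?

C9H6FO5-

Heavy atoms from the SMILES: 9 C, 1 F, 5 O.
Implicit hydrogens by atom environment:
  4 × C (aromatic): no H
  3 × O: no H
  2 × C: no H
  1 × C: 3 H
  1 × C: 2 H
  1 × C: 1 H
  1 × F: no H
  1 × O (aromatic): no H
  1 × O (charge -1): no H
  Total hydrogens = 6.
Net charge -1.
Molecular formula: C9H6FO5-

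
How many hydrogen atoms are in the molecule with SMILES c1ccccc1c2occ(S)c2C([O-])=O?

Hydrogens are implicit in SMILES; fill each atom to its normal valence:
  6 × C (aromatic): 1 H each → 6
  4 × C (aromatic): no H
  1 × C: no H
  1 × O (aromatic): no H
  1 × O: no H
  1 × O (charge -1): no H
  1 × S: 1 H
  Total hydrogens = 7.

7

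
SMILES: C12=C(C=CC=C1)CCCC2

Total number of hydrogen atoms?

Hydrogens are implicit in SMILES; fill each atom to its normal valence:
  4 × C: 2 H each → 8
  4 × C (aromatic): 1 H each → 4
  2 × C (aromatic): no H
  Total hydrogens = 12.

12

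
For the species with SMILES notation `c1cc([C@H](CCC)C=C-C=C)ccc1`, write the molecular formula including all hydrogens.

C14H18

Heavy atoms from the SMILES: 14 C.
Implicit hydrogens by atom environment:
  5 × C (aromatic): 1 H each → 5
  4 × C: 1 H each → 4
  3 × C: 2 H each → 6
  1 × C: 3 H
  1 × C (aromatic): no H
  Total hydrogens = 18.
Molecular formula: C14H18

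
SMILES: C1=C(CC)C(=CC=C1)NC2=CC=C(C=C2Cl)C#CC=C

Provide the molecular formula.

Heavy atoms from the SMILES: 18 C, 1 Cl, 1 N.
Implicit hydrogens by atom environment:
  7 × C (aromatic): 1 H each → 7
  5 × C (aromatic): no H
  2 × C: 2 H each → 4
  2 × C: no H
  1 × C: 3 H
  1 × C: 1 H
  1 × Cl: no H
  1 × N: 1 H
  Total hydrogens = 16.
Molecular formula: C18H16ClN

C18H16ClN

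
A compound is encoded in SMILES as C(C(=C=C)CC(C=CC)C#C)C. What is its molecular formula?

Heavy atoms from the SMILES: 12 C.
Implicit hydrogens by atom environment:
  4 × C: 1 H each → 4
  3 × C: 2 H each → 6
  3 × C: no H
  2 × C: 3 H each → 6
  Total hydrogens = 16.
Molecular formula: C12H16

C12H16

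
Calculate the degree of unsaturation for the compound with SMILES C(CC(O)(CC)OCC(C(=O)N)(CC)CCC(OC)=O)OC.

Molecular formula from the SMILES: C15H29NO6.
DoU = (2C + 2 + N − H − X)/2 = (2·15 + 2 + 1 − 29 − 0)/2 = 4/2 = 2.
(Structurally: 0 ring(s) + 2 π bond(s) = 2.)

2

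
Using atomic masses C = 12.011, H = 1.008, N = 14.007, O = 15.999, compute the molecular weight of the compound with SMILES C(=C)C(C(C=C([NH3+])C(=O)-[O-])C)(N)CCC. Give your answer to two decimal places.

Molecular formula: C11H20N2O2.
M = 11×12.011 + 20×1.008 + 2×14.007 + 2×15.999 = 212.29 g/mol.

212.29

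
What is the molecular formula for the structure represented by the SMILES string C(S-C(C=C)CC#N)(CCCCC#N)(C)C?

Heavy atoms from the SMILES: 13 C, 2 N, 1 S.
Implicit hydrogens by atom environment:
  6 × C: 2 H each → 12
  3 × C: no H
  2 × C: 3 H each → 6
  2 × C: 1 H each → 2
  2 × N: no H
  1 × S: no H
  Total hydrogens = 20.
Molecular formula: C13H20N2S

C13H20N2S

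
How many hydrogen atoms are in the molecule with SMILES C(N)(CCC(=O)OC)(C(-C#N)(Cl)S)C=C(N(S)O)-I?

13

Hydrogens are implicit in SMILES; fill each atom to its normal valence:
  5 × C: no H
  2 × C: 2 H each → 4
  2 × N: no H
  2 × O: no H
  2 × S: 1 H each → 2
  1 × C: 3 H
  1 × C: 1 H
  1 × Cl: no H
  1 × I: no H
  1 × N: 2 H
  1 × O: 1 H
  Total hydrogens = 13.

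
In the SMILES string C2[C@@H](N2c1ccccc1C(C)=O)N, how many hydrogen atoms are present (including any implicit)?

Hydrogens are implicit in SMILES; fill each atom to its normal valence:
  4 × C (aromatic): 1 H each → 4
  2 × C (aromatic): no H
  1 × C: 3 H
  1 × C: 2 H
  1 × C: 1 H
  1 × C: no H
  1 × N: 2 H
  1 × N: no H
  1 × O: no H
  Total hydrogens = 12.

12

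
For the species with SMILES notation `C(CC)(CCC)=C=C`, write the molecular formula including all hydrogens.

C8H14

Heavy atoms from the SMILES: 8 C.
Implicit hydrogens by atom environment:
  4 × C: 2 H each → 8
  2 × C: 3 H each → 6
  2 × C: no H
  Total hydrogens = 14.
Molecular formula: C8H14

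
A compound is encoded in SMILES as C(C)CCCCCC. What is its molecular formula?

C8H18

Heavy atoms from the SMILES: 8 C.
Implicit hydrogens by atom environment:
  6 × C: 2 H each → 12
  2 × C: 3 H each → 6
  Total hydrogens = 18.
Molecular formula: C8H18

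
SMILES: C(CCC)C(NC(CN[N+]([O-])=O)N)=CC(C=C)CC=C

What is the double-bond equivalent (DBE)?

4

Molecular formula from the SMILES: C14H26N4O2.
DoU = (2C + 2 + N − H − X)/2 = (2·14 + 2 + 4 − 26 − 0)/2 = 8/2 = 4.
(Structurally: 0 ring(s) + 4 π bond(s) = 4.)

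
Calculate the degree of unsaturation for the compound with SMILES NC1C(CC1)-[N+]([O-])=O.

2

Molecular formula from the SMILES: C4H8N2O2.
DoU = (2C + 2 + N − H − X)/2 = (2·4 + 2 + 2 − 8 − 0)/2 = 4/2 = 2.
(Structurally: 1 ring(s) + 1 π bond(s) = 2.)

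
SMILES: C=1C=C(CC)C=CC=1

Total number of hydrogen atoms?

Hydrogens are implicit in SMILES; fill each atom to its normal valence:
  5 × C (aromatic): 1 H each → 5
  1 × C: 3 H
  1 × C: 2 H
  1 × C (aromatic): no H
  Total hydrogens = 10.

10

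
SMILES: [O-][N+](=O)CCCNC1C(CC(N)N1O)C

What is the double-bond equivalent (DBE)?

Molecular formula from the SMILES: C8H18N4O3.
DoU = (2C + 2 + N − H − X)/2 = (2·8 + 2 + 4 − 18 − 0)/2 = 4/2 = 2.
(Structurally: 1 ring(s) + 1 π bond(s) = 2.)

2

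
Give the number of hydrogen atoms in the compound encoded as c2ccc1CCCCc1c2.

12

Hydrogens are implicit in SMILES; fill each atom to its normal valence:
  4 × C: 2 H each → 8
  4 × C (aromatic): 1 H each → 4
  2 × C (aromatic): no H
  Total hydrogens = 12.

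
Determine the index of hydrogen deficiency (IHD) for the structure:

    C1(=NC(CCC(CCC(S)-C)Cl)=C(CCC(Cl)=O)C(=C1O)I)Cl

5

Molecular formula from the SMILES: C15H19Cl3INO2S.
DoU = (2C + 2 + N − H − X)/2 = (2·15 + 2 + 1 − 19 − 4)/2 = 10/2 = 5.
(Structurally: 1 ring(s) + 4 π bond(s) = 5.)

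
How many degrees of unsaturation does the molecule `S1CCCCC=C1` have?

Molecular formula from the SMILES: C6H10S.
DoU = (2C + 2 + N − H − X)/2 = (2·6 + 2 + 0 − 10 − 0)/2 = 4/2 = 2.
(Structurally: 1 ring(s) + 1 π bond(s) = 2.)

2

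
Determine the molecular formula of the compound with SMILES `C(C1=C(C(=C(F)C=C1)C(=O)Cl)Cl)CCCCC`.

C13H15Cl2FO

Heavy atoms from the SMILES: 13 C, 2 Cl, 1 F, 1 O.
Implicit hydrogens by atom environment:
  5 × C: 2 H each → 10
  4 × C (aromatic): no H
  2 × C (aromatic): 1 H each → 2
  2 × Cl: no H
  1 × C: 3 H
  1 × C: no H
  1 × F: no H
  1 × O: no H
  Total hydrogens = 15.
Molecular formula: C13H15Cl2FO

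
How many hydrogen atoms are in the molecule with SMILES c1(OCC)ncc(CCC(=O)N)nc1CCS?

17

Hydrogens are implicit in SMILES; fill each atom to its normal valence:
  5 × C: 2 H each → 10
  3 × C (aromatic): no H
  2 × N (aromatic): no H
  2 × O: no H
  1 × C: 3 H
  1 × C (aromatic): 1 H
  1 × C: no H
  1 × N: 2 H
  1 × S: 1 H
  Total hydrogens = 17.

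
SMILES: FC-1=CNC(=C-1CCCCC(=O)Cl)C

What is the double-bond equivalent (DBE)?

4

Molecular formula from the SMILES: C10H13ClFNO.
DoU = (2C + 2 + N − H − X)/2 = (2·10 + 2 + 1 − 13 − 2)/2 = 8/2 = 4.
(Structurally: 1 ring(s) + 3 π bond(s) = 4.)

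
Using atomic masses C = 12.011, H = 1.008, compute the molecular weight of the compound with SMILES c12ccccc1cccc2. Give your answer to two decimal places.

Molecular formula: C10H8.
M = 10×12.011 + 8×1.008 = 128.17 g/mol.

128.17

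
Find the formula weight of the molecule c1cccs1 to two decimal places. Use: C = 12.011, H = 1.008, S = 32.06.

Molecular formula: C4H4S.
M = 4×12.011 + 4×1.008 + 1×32.06 = 84.14 g/mol.

84.14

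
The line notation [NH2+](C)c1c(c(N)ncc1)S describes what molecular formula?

C6H10N3S+

Heavy atoms from the SMILES: 6 C, 3 N, 1 S.
Implicit hydrogens by atom environment:
  3 × C (aromatic): no H
  2 × C (aromatic): 1 H each → 2
  1 × C: 3 H
  1 × N: 2 H
  1 × N (charge +1): 2 H
  1 × N (aromatic): no H
  1 × S: 1 H
  Total hydrogens = 10.
Net charge +1.
Molecular formula: C6H10N3S+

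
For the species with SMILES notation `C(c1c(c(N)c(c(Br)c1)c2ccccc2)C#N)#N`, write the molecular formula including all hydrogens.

Heavy atoms from the SMILES: 1 Br, 14 C, 3 N.
Implicit hydrogens by atom environment:
  6 × C (aromatic): 1 H each → 6
  6 × C (aromatic): no H
  2 × C: no H
  2 × N: no H
  1 × Br: no H
  1 × N: 2 H
  Total hydrogens = 8.
Molecular formula: C14H8BrN3

C14H8BrN3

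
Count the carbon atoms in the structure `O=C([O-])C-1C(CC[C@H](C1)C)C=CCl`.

10

The symbol for carbon appears 10 times in the SMILES. (Cl is a single chlorine, not C + l.)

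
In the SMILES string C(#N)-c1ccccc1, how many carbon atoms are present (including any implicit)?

The symbol for carbon appears 7 times in the SMILES. Lowercase c denotes aromatic carbon and counts toward C.

7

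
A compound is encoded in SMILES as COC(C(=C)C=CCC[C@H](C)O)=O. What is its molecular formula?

Heavy atoms from the SMILES: 10 C, 3 O.
Implicit hydrogens by atom environment:
  3 × C: 2 H each → 6
  3 × C: 1 H each → 3
  2 × C: 3 H each → 6
  2 × C: no H
  2 × O: no H
  1 × O: 1 H
  Total hydrogens = 16.
Molecular formula: C10H16O3

C10H16O3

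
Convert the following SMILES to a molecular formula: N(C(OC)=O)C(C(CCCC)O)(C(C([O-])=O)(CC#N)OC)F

C13H20FN2O6-

Heavy atoms from the SMILES: 13 C, 1 F, 2 N, 6 O.
Implicit hydrogens by atom environment:
  5 × C: no H
  4 × C: 2 H each → 8
  4 × O: no H
  3 × C: 3 H each → 9
  1 × C: 1 H
  1 × F: no H
  1 × N: 1 H
  1 × N: no H
  1 × O: 1 H
  1 × O (charge -1): no H
  Total hydrogens = 20.
Net charge -1.
Molecular formula: C13H20FN2O6-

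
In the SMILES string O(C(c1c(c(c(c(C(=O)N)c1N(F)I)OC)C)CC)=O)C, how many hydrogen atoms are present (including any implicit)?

16

Hydrogens are implicit in SMILES; fill each atom to its normal valence:
  6 × C (aromatic): no H
  4 × C: 3 H each → 12
  4 × O: no H
  2 × C: no H
  1 × C: 2 H
  1 × F: no H
  1 × I: no H
  1 × N: 2 H
  1 × N: no H
  Total hydrogens = 16.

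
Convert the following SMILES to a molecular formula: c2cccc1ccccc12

C10H8

Heavy atoms from the SMILES: 10 C.
Implicit hydrogens by atom environment:
  8 × C (aromatic): 1 H each → 8
  2 × C (aromatic): no H
  Total hydrogens = 8.
Molecular formula: C10H8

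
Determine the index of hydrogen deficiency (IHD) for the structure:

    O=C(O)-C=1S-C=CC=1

4

Molecular formula from the SMILES: C5H4O2S.
DoU = (2C + 2 + N − H − X)/2 = (2·5 + 2 + 0 − 4 − 0)/2 = 8/2 = 4.
(Structurally: 1 ring(s) + 3 π bond(s) = 4.)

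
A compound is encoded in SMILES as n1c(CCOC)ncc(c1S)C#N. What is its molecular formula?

Heavy atoms from the SMILES: 8 C, 3 N, 1 O, 1 S.
Implicit hydrogens by atom environment:
  3 × C (aromatic): no H
  2 × C: 2 H each → 4
  2 × N (aromatic): no H
  1 × C: 3 H
  1 × C (aromatic): 1 H
  1 × C: no H
  1 × N: no H
  1 × O: no H
  1 × S: 1 H
  Total hydrogens = 9.
Molecular formula: C8H9N3OS

C8H9N3OS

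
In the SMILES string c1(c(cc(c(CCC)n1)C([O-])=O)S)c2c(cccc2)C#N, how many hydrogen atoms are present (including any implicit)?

Hydrogens are implicit in SMILES; fill each atom to its normal valence:
  6 × C (aromatic): no H
  5 × C (aromatic): 1 H each → 5
  2 × C: 2 H each → 4
  2 × C: no H
  1 × C: 3 H
  1 × N (aromatic): no H
  1 × N: no H
  1 × O: no H
  1 × O (charge -1): no H
  1 × S: 1 H
  Total hydrogens = 13.

13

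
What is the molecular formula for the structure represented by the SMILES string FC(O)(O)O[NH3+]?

CH5FNO3+

Heavy atoms from the SMILES: 1 C, 1 F, 1 N, 3 O.
Implicit hydrogens by atom environment:
  2 × O: 1 H each → 2
  1 × C: no H
  1 × F: no H
  1 × N (charge +1): 3 H
  1 × O: no H
  Total hydrogens = 5.
Net charge +1.
Molecular formula: CH5FNO3+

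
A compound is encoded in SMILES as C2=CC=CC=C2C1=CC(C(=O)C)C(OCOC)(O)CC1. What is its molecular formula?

Heavy atoms from the SMILES: 16 C, 4 O.
Implicit hydrogens by atom environment:
  5 × C (aromatic): 1 H each → 5
  3 × C: 2 H each → 6
  3 × C: no H
  3 × O: no H
  2 × C: 3 H each → 6
  2 × C: 1 H each → 2
  1 × C (aromatic): no H
  1 × O: 1 H
  Total hydrogens = 20.
Molecular formula: C16H20O4

C16H20O4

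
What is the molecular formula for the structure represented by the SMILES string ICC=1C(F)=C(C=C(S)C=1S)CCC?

C10H12FIS2

Heavy atoms from the SMILES: 10 C, 1 F, 1 I, 2 S.
Implicit hydrogens by atom environment:
  5 × C (aromatic): no H
  3 × C: 2 H each → 6
  2 × S: 1 H each → 2
  1 × C: 3 H
  1 × C (aromatic): 1 H
  1 × F: no H
  1 × I: no H
  Total hydrogens = 12.
Molecular formula: C10H12FIS2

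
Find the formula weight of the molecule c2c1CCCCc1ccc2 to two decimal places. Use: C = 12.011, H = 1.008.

132.21

Molecular formula: C10H12.
M = 10×12.011 + 12×1.008 = 132.21 g/mol.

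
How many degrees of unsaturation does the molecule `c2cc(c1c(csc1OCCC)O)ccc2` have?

Molecular formula from the SMILES: C13H14O2S.
DoU = (2C + 2 + N − H − X)/2 = (2·13 + 2 + 0 − 14 − 0)/2 = 14/2 = 7.
(Structurally: 2 ring(s) + 5 π bond(s) = 7.)

7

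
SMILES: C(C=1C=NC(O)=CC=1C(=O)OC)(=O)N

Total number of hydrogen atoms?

8

Hydrogens are implicit in SMILES; fill each atom to its normal valence:
  3 × C (aromatic): no H
  3 × O: no H
  2 × C (aromatic): 1 H each → 2
  2 × C: no H
  1 × C: 3 H
  1 × N: 2 H
  1 × N (aromatic): no H
  1 × O: 1 H
  Total hydrogens = 8.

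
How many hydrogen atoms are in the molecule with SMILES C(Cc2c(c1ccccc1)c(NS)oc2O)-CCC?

Hydrogens are implicit in SMILES; fill each atom to its normal valence:
  5 × C (aromatic): 1 H each → 5
  5 × C (aromatic): no H
  4 × C: 2 H each → 8
  1 × C: 3 H
  1 × N: 1 H
  1 × O: 1 H
  1 × O (aromatic): no H
  1 × S: 1 H
  Total hydrogens = 19.

19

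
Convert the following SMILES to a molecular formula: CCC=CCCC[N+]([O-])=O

Heavy atoms from the SMILES: 7 C, 1 N, 2 O.
Implicit hydrogens by atom environment:
  4 × C: 2 H each → 8
  2 × C: 1 H each → 2
  1 × C: 3 H
  1 × N (charge +1): no H
  1 × O: no H
  1 × O (charge -1): no H
  Total hydrogens = 13.
Molecular formula: C7H13NO2

C7H13NO2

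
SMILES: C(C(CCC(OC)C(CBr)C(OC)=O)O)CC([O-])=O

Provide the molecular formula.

C12H20BrO6-

Heavy atoms from the SMILES: 1 Br, 12 C, 6 O.
Implicit hydrogens by atom environment:
  5 × C: 2 H each → 10
  4 × O: no H
  3 × C: 1 H each → 3
  2 × C: 3 H each → 6
  2 × C: no H
  1 × Br: no H
  1 × O: 1 H
  1 × O (charge -1): no H
  Total hydrogens = 20.
Net charge -1.
Molecular formula: C12H20BrO6-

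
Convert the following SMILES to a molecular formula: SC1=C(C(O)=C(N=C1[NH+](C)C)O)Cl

C7H10ClN2O2S+

Heavy atoms from the SMILES: 7 C, 1 Cl, 2 N, 2 O, 1 S.
Implicit hydrogens by atom environment:
  5 × C (aromatic): no H
  2 × C: 3 H each → 6
  2 × O: 1 H each → 2
  1 × Cl: no H
  1 × N (charge +1): 1 H
  1 × N (aromatic): no H
  1 × S: 1 H
  Total hydrogens = 10.
Net charge +1.
Molecular formula: C7H10ClN2O2S+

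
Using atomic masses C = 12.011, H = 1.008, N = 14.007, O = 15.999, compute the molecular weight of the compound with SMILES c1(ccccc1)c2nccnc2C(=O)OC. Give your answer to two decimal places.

214.22

Molecular formula: C12H10N2O2.
M = 12×12.011 + 10×1.008 + 2×14.007 + 2×15.999 = 214.22 g/mol.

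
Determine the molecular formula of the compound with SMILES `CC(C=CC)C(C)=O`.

C7H12O

Heavy atoms from the SMILES: 7 C, 1 O.
Implicit hydrogens by atom environment:
  3 × C: 3 H each → 9
  3 × C: 1 H each → 3
  1 × C: no H
  1 × O: no H
  Total hydrogens = 12.
Molecular formula: C7H12O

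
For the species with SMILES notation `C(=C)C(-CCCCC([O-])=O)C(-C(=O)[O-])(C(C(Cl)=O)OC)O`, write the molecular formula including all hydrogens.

[C13H17ClO7]2-

Heavy atoms from the SMILES: 13 C, 1 Cl, 7 O.
Implicit hydrogens by atom environment:
  5 × C: 2 H each → 10
  4 × C: no H
  4 × O: no H
  3 × C: 1 H each → 3
  2 × O (charge -1): no H
  1 × C: 3 H
  1 × Cl: no H
  1 × O: 1 H
  Total hydrogens = 17.
Net charge -2.
Molecular formula: [C13H17ClO7]2-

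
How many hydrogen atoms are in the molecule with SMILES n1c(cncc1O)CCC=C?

10

Hydrogens are implicit in SMILES; fill each atom to its normal valence:
  3 × C: 2 H each → 6
  2 × C (aromatic): 1 H each → 2
  2 × C (aromatic): no H
  2 × N (aromatic): no H
  1 × C: 1 H
  1 × O: 1 H
  Total hydrogens = 10.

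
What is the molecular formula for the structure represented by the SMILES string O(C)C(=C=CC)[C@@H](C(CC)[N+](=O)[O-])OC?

C10H17NO4

Heavy atoms from the SMILES: 10 C, 1 N, 4 O.
Implicit hydrogens by atom environment:
  4 × C: 3 H each → 12
  3 × C: 1 H each → 3
  3 × O: no H
  2 × C: no H
  1 × C: 2 H
  1 × N (charge +1): no H
  1 × O (charge -1): no H
  Total hydrogens = 17.
Molecular formula: C10H17NO4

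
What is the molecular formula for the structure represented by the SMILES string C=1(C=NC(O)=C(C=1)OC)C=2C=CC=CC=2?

C12H11NO2

Heavy atoms from the SMILES: 12 C, 1 N, 2 O.
Implicit hydrogens by atom environment:
  7 × C (aromatic): 1 H each → 7
  4 × C (aromatic): no H
  1 × C: 3 H
  1 × N (aromatic): no H
  1 × O: 1 H
  1 × O: no H
  Total hydrogens = 11.
Molecular formula: C12H11NO2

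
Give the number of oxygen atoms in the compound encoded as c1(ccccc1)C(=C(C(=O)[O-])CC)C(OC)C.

The symbol for oxygen appears 3 times in the SMILES.

3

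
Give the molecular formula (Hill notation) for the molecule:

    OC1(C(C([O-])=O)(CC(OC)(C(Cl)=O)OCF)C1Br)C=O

C10H10BrClFO7-

Heavy atoms from the SMILES: 1 Br, 10 C, 1 Cl, 1 F, 7 O.
Implicit hydrogens by atom environment:
  5 × C: no H
  5 × O: no H
  2 × C: 2 H each → 4
  2 × C: 1 H each → 2
  1 × Br: no H
  1 × C: 3 H
  1 × Cl: no H
  1 × F: no H
  1 × O: 1 H
  1 × O (charge -1): no H
  Total hydrogens = 10.
Net charge -1.
Molecular formula: C10H10BrClFO7-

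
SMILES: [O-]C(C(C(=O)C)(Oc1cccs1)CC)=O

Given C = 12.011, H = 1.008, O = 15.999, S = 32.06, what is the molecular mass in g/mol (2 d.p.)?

227.25

Molecular formula: C10H11O4S-.
M = 10×12.011 + 11×1.008 + 4×15.999 + 1×32.06 = 227.25 g/mol.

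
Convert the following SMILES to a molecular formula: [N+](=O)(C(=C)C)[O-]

C3H5NO2

Heavy atoms from the SMILES: 3 C, 1 N, 2 O.
Implicit hydrogens by atom environment:
  1 × C: 3 H
  1 × C: 2 H
  1 × C: no H
  1 × N (charge +1): no H
  1 × O: no H
  1 × O (charge -1): no H
  Total hydrogens = 5.
Molecular formula: C3H5NO2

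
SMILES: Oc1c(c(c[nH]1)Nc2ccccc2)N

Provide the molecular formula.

C10H11N3O

Heavy atoms from the SMILES: 10 C, 3 N, 1 O.
Implicit hydrogens by atom environment:
  6 × C (aromatic): 1 H each → 6
  4 × C (aromatic): no H
  1 × N: 2 H
  1 × N (aromatic): 1 H
  1 × N: 1 H
  1 × O: 1 H
  Total hydrogens = 11.
Molecular formula: C10H11N3O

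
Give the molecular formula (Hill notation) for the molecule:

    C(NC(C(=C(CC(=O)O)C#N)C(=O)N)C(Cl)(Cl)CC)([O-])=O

C11H12Cl2N3O5-

Heavy atoms from the SMILES: 11 C, 2 Cl, 3 N, 5 O.
Implicit hydrogens by atom environment:
  7 × C: no H
  3 × O: no H
  2 × C: 2 H each → 4
  2 × Cl: no H
  1 × C: 3 H
  1 × C: 1 H
  1 × N: 2 H
  1 × N: 1 H
  1 × N: no H
  1 × O: 1 H
  1 × O (charge -1): no H
  Total hydrogens = 12.
Net charge -1.
Molecular formula: C11H12Cl2N3O5-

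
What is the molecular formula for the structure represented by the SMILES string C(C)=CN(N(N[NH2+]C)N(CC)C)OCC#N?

Heavy atoms from the SMILES: 9 C, 6 N, 1 O.
Implicit hydrogens by atom environment:
  4 × C: 3 H each → 12
  4 × N: no H
  2 × C: 2 H each → 4
  2 × C: 1 H each → 2
  1 × C: no H
  1 × N (charge +1): 2 H
  1 × N: 1 H
  1 × O: no H
  Total hydrogens = 21.
Net charge +1.
Molecular formula: C9H21N6O+

C9H21N6O+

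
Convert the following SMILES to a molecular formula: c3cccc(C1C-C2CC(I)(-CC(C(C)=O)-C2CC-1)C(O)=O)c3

Heavy atoms from the SMILES: 19 C, 1 I, 3 O.
Implicit hydrogens by atom environment:
  5 × C: 2 H each → 10
  5 × C (aromatic): 1 H each → 5
  4 × C: 1 H each → 4
  3 × C: no H
  2 × O: no H
  1 × C: 3 H
  1 × C (aromatic): no H
  1 × I: no H
  1 × O: 1 H
  Total hydrogens = 23.
Molecular formula: C19H23IO3

C19H23IO3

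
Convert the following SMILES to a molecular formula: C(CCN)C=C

C5H11N

Heavy atoms from the SMILES: 5 C, 1 N.
Implicit hydrogens by atom environment:
  4 × C: 2 H each → 8
  1 × C: 1 H
  1 × N: 2 H
  Total hydrogens = 11.
Molecular formula: C5H11N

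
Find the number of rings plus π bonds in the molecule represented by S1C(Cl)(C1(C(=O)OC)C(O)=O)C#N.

Molecular formula from the SMILES: C6H4ClNO4S.
DoU = (2C + 2 + N − H − X)/2 = (2·6 + 2 + 1 − 4 − 1)/2 = 10/2 = 5.
(Structurally: 1 ring(s) + 4 π bond(s) = 5.)

5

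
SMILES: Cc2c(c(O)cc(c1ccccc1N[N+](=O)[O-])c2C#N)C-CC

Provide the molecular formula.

Heavy atoms from the SMILES: 17 C, 3 N, 3 O.
Implicit hydrogens by atom environment:
  7 × C (aromatic): no H
  5 × C (aromatic): 1 H each → 5
  2 × C: 3 H each → 6
  2 × C: 2 H each → 4
  1 × C: no H
  1 × N: 1 H
  1 × N: no H
  1 × N (charge +1): no H
  1 × O: 1 H
  1 × O: no H
  1 × O (charge -1): no H
  Total hydrogens = 17.
Molecular formula: C17H17N3O3

C17H17N3O3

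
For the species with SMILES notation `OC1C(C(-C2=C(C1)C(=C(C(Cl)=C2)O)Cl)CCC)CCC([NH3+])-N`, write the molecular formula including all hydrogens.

Heavy atoms from the SMILES: 16 C, 2 Cl, 2 N, 2 O.
Implicit hydrogens by atom environment:
  5 × C: 2 H each → 10
  5 × C (aromatic): no H
  4 × C: 1 H each → 4
  2 × Cl: no H
  2 × O: 1 H each → 2
  1 × C: 3 H
  1 × C (aromatic): 1 H
  1 × N (charge +1): 3 H
  1 × N: 2 H
  Total hydrogens = 25.
Net charge +1.
Molecular formula: C16H25Cl2N2O2+

C16H25Cl2N2O2+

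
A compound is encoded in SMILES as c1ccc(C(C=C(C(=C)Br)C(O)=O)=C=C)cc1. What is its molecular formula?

Heavy atoms from the SMILES: 1 Br, 14 C, 2 O.
Implicit hydrogens by atom environment:
  5 × C (aromatic): 1 H each → 5
  5 × C: no H
  2 × C: 2 H each → 4
  1 × Br: no H
  1 × C: 1 H
  1 × C (aromatic): no H
  1 × O: 1 H
  1 × O: no H
  Total hydrogens = 11.
Molecular formula: C14H11BrO2

C14H11BrO2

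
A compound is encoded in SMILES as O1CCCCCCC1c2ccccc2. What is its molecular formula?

C13H18O

Heavy atoms from the SMILES: 13 C, 1 O.
Implicit hydrogens by atom environment:
  6 × C: 2 H each → 12
  5 × C (aromatic): 1 H each → 5
  1 × C: 1 H
  1 × C (aromatic): no H
  1 × O: no H
  Total hydrogens = 18.
Molecular formula: C13H18O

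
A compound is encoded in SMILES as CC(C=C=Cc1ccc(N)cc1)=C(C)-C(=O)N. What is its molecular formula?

C14H16N2O

Heavy atoms from the SMILES: 14 C, 2 N, 1 O.
Implicit hydrogens by atom environment:
  4 × C (aromatic): 1 H each → 4
  4 × C: no H
  2 × C: 3 H each → 6
  2 × C: 1 H each → 2
  2 × C (aromatic): no H
  2 × N: 2 H each → 4
  1 × O: no H
  Total hydrogens = 16.
Molecular formula: C14H16N2O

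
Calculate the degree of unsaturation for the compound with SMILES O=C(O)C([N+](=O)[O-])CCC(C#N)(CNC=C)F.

5

Molecular formula from the SMILES: C9H12FN3O4.
DoU = (2C + 2 + N − H − X)/2 = (2·9 + 2 + 3 − 12 − 1)/2 = 10/2 = 5.
(Structurally: 0 ring(s) + 5 π bond(s) = 5.)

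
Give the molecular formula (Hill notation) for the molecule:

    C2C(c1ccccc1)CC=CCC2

Heavy atoms from the SMILES: 13 C.
Implicit hydrogens by atom environment:
  5 × C (aromatic): 1 H each → 5
  4 × C: 2 H each → 8
  3 × C: 1 H each → 3
  1 × C (aromatic): no H
  Total hydrogens = 16.
Molecular formula: C13H16

C13H16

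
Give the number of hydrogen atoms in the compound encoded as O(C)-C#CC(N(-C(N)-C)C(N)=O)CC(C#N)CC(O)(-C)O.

22

Hydrogens are implicit in SMILES; fill each atom to its normal valence:
  5 × C: no H
  3 × C: 3 H each → 9
  3 × C: 1 H each → 3
  2 × C: 2 H each → 4
  2 × N: 2 H each → 4
  2 × N: no H
  2 × O: 1 H each → 2
  2 × O: no H
  Total hydrogens = 22.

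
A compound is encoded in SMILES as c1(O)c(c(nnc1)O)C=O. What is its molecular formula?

Heavy atoms from the SMILES: 5 C, 2 N, 3 O.
Implicit hydrogens by atom environment:
  3 × C (aromatic): no H
  2 × N (aromatic): no H
  2 × O: 1 H each → 2
  1 × C (aromatic): 1 H
  1 × C: 1 H
  1 × O: no H
  Total hydrogens = 4.
Molecular formula: C5H4N2O3

C5H4N2O3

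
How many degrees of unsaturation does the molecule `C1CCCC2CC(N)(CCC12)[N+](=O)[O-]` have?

3

Molecular formula from the SMILES: C10H18N2O2.
DoU = (2C + 2 + N − H − X)/2 = (2·10 + 2 + 2 − 18 − 0)/2 = 6/2 = 3.
(Structurally: 2 ring(s) + 1 π bond(s) = 3.)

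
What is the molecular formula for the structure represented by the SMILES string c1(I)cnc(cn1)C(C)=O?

C6H5IN2O

Heavy atoms from the SMILES: 6 C, 1 I, 2 N, 1 O.
Implicit hydrogens by atom environment:
  2 × C (aromatic): 1 H each → 2
  2 × C (aromatic): no H
  2 × N (aromatic): no H
  1 × C: 3 H
  1 × C: no H
  1 × I: no H
  1 × O: no H
  Total hydrogens = 5.
Molecular formula: C6H5IN2O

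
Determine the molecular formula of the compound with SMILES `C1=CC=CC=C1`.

C6H6

Heavy atoms from the SMILES: 6 C.
Implicit hydrogens by atom environment:
  6 × C (aromatic): 1 H each → 6
  Total hydrogens = 6.
Molecular formula: C6H6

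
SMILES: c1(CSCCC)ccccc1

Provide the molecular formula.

C10H14S

Heavy atoms from the SMILES: 10 C, 1 S.
Implicit hydrogens by atom environment:
  5 × C (aromatic): 1 H each → 5
  3 × C: 2 H each → 6
  1 × C: 3 H
  1 × C (aromatic): no H
  1 × S: no H
  Total hydrogens = 14.
Molecular formula: C10H14S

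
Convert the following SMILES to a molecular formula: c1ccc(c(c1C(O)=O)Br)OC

C8H7BrO3

Heavy atoms from the SMILES: 1 Br, 8 C, 3 O.
Implicit hydrogens by atom environment:
  3 × C (aromatic): 1 H each → 3
  3 × C (aromatic): no H
  2 × O: no H
  1 × Br: no H
  1 × C: 3 H
  1 × C: no H
  1 × O: 1 H
  Total hydrogens = 7.
Molecular formula: C8H7BrO3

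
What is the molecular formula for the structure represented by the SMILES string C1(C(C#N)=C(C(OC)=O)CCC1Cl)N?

C9H11ClN2O2

Heavy atoms from the SMILES: 9 C, 1 Cl, 2 N, 2 O.
Implicit hydrogens by atom environment:
  4 × C: no H
  2 × C: 2 H each → 4
  2 × C: 1 H each → 2
  2 × O: no H
  1 × C: 3 H
  1 × Cl: no H
  1 × N: 2 H
  1 × N: no H
  Total hydrogens = 11.
Molecular formula: C9H11ClN2O2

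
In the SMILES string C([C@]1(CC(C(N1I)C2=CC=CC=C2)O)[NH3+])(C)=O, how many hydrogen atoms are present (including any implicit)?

Hydrogens are implicit in SMILES; fill each atom to its normal valence:
  5 × C (aromatic): 1 H each → 5
  2 × C: 1 H each → 2
  2 × C: no H
  1 × C: 3 H
  1 × C: 2 H
  1 × C (aromatic): no H
  1 × I: no H
  1 × N (charge +1): 3 H
  1 × N: no H
  1 × O: 1 H
  1 × O: no H
  Total hydrogens = 16.

16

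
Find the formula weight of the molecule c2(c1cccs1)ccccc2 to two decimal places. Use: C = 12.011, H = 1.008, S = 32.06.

Molecular formula: C10H8S.
M = 10×12.011 + 8×1.008 + 1×32.06 = 160.23 g/mol.

160.23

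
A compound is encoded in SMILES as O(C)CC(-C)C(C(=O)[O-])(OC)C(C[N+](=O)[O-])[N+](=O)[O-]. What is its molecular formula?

Heavy atoms from the SMILES: 9 C, 2 N, 8 O.
Implicit hydrogens by atom environment:
  5 × O: no H
  3 × C: 3 H each → 9
  3 × O (charge -1): no H
  2 × C: 2 H each → 4
  2 × C: 1 H each → 2
  2 × C: no H
  2 × N (charge +1): no H
  Total hydrogens = 15.
Net charge -1.
Molecular formula: C9H15N2O8-

C9H15N2O8-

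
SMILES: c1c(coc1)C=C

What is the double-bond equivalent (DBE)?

Molecular formula from the SMILES: C6H6O.
DoU = (2C + 2 + N − H − X)/2 = (2·6 + 2 + 0 − 6 − 0)/2 = 8/2 = 4.
(Structurally: 1 ring(s) + 3 π bond(s) = 4.)

4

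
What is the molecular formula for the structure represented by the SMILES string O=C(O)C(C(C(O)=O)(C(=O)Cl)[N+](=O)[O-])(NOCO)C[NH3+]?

C7H11ClN3O9+

Heavy atoms from the SMILES: 7 C, 1 Cl, 3 N, 9 O.
Implicit hydrogens by atom environment:
  5 × C: no H
  5 × O: no H
  3 × O: 1 H each → 3
  2 × C: 2 H each → 4
  1 × Cl: no H
  1 × N (charge +1): 3 H
  1 × N: 1 H
  1 × N (charge +1): no H
  1 × O (charge -1): no H
  Total hydrogens = 11.
Net charge +1.
Molecular formula: C7H11ClN3O9+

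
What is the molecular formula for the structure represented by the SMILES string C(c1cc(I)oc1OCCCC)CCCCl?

C12H18ClIO2

Heavy atoms from the SMILES: 12 C, 1 Cl, 1 I, 2 O.
Implicit hydrogens by atom environment:
  7 × C: 2 H each → 14
  3 × C (aromatic): no H
  1 × C: 3 H
  1 × C (aromatic): 1 H
  1 × Cl: no H
  1 × I: no H
  1 × O (aromatic): no H
  1 × O: no H
  Total hydrogens = 18.
Molecular formula: C12H18ClIO2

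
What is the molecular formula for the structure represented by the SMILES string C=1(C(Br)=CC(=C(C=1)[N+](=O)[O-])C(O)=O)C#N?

C8H3BrN2O4

Heavy atoms from the SMILES: 1 Br, 8 C, 2 N, 4 O.
Implicit hydrogens by atom environment:
  4 × C (aromatic): no H
  2 × C (aromatic): 1 H each → 2
  2 × C: no H
  2 × O: no H
  1 × Br: no H
  1 × N: no H
  1 × N (charge +1): no H
  1 × O: 1 H
  1 × O (charge -1): no H
  Total hydrogens = 3.
Molecular formula: C8H3BrN2O4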